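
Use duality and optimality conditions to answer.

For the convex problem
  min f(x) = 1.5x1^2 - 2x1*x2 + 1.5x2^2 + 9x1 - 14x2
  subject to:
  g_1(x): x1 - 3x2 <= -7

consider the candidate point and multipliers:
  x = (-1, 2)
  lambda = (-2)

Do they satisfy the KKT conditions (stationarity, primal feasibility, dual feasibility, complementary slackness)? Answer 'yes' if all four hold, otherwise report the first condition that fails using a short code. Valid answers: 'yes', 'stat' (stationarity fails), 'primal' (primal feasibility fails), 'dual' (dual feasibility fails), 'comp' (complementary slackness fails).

Gradient of f: grad f(x) = Q x + c = (2, -6)
Constraint values g_i(x) = a_i^T x - b_i:
  g_1((-1, 2)) = 0
Stationarity residual: grad f(x) + sum_i lambda_i a_i = (0, 0)
  -> stationarity OK
Primal feasibility (all g_i <= 0): OK
Dual feasibility (all lambda_i >= 0): FAILS
Complementary slackness (lambda_i * g_i(x) = 0 for all i): OK

Verdict: the first failing condition is dual_feasibility -> dual.

dual


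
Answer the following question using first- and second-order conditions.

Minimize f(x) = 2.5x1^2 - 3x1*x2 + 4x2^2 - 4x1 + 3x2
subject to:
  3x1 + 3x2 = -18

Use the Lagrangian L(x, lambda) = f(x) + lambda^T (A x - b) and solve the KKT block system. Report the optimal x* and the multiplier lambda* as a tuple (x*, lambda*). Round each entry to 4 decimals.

Form the Lagrangian:
  L(x, lambda) = (1/2) x^T Q x + c^T x + lambda^T (A x - b)
Stationarity (grad_x L = 0): Q x + c + A^T lambda = 0.
Primal feasibility: A x = b.

This gives the KKT block system:
  [ Q   A^T ] [ x     ]   [-c ]
  [ A    0  ] [ lambda ] = [ b ]

Solving the linear system:
  x*      = (-3.1053, -2.8947)
  lambda* = (3.614)
  f(x*)   = 34.3947

x* = (-3.1053, -2.8947), lambda* = (3.614)


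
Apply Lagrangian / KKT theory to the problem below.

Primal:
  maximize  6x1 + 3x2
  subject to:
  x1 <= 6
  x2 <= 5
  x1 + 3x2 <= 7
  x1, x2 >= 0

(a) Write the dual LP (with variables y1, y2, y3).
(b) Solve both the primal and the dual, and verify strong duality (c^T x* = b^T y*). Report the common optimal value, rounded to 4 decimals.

The standard primal-dual pair for 'max c^T x s.t. A x <= b, x >= 0' is:
  Dual:  min b^T y  s.t.  A^T y >= c,  y >= 0.

So the dual LP is:
  minimize  6y1 + 5y2 + 7y3
  subject to:
    y1 + y3 >= 6
    y2 + 3y3 >= 3
    y1, y2, y3 >= 0

Solving the primal: x* = (6, 0.3333).
  primal value c^T x* = 37.
Solving the dual: y* = (5, 0, 1).
  dual value b^T y* = 37.
Strong duality: c^T x* = b^T y*. Confirmed.

37


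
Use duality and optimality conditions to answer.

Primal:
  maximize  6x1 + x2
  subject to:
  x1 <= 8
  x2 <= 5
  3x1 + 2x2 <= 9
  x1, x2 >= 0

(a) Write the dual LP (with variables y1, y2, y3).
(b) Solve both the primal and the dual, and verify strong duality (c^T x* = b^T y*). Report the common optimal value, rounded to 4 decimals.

The standard primal-dual pair for 'max c^T x s.t. A x <= b, x >= 0' is:
  Dual:  min b^T y  s.t.  A^T y >= c,  y >= 0.

So the dual LP is:
  minimize  8y1 + 5y2 + 9y3
  subject to:
    y1 + 3y3 >= 6
    y2 + 2y3 >= 1
    y1, y2, y3 >= 0

Solving the primal: x* = (3, 0).
  primal value c^T x* = 18.
Solving the dual: y* = (0, 0, 2).
  dual value b^T y* = 18.
Strong duality: c^T x* = b^T y*. Confirmed.

18


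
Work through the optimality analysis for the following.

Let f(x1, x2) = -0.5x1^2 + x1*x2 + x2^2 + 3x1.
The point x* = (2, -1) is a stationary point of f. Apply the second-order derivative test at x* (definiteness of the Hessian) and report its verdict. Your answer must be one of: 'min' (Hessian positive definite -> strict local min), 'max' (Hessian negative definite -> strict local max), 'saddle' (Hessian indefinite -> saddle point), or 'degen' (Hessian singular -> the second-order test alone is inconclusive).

Compute the Hessian H = grad^2 f:
  H = [[-1, 1], [1, 2]]
Verify stationarity: grad f(x*) = H x* + g = (0, 0).
Eigenvalues of H: -1.3028, 2.3028.
Eigenvalues have mixed signs, so H is indefinite -> x* is a saddle point.

saddle


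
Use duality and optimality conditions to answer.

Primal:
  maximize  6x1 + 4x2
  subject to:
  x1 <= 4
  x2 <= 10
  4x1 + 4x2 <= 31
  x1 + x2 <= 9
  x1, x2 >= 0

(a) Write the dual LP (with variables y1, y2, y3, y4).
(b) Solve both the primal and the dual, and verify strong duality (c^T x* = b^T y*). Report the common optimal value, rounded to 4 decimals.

The standard primal-dual pair for 'max c^T x s.t. A x <= b, x >= 0' is:
  Dual:  min b^T y  s.t.  A^T y >= c,  y >= 0.

So the dual LP is:
  minimize  4y1 + 10y2 + 31y3 + 9y4
  subject to:
    y1 + 4y3 + y4 >= 6
    y2 + 4y3 + y4 >= 4
    y1, y2, y3, y4 >= 0

Solving the primal: x* = (4, 3.75).
  primal value c^T x* = 39.
Solving the dual: y* = (2, 0, 1, 0).
  dual value b^T y* = 39.
Strong duality: c^T x* = b^T y*. Confirmed.

39


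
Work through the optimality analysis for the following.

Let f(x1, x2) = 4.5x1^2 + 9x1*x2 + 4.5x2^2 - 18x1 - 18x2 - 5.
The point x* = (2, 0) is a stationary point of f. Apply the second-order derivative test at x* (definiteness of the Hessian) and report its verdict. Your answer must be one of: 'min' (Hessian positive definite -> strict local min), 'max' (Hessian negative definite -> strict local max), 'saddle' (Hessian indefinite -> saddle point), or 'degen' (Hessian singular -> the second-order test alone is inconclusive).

Compute the Hessian H = grad^2 f:
  H = [[9, 9], [9, 9]]
Verify stationarity: grad f(x*) = H x* + g = (0, 0).
Eigenvalues of H: 0, 18.
H has a zero eigenvalue (singular; positive semidefinite but not definite), so H is neither positive definite, negative definite, nor indefinite. The second-order test alone is inconclusive -> degen.
(Indeed, f is constant along the null direction of H through x*, so x* is not a strict local extremum.)

degen


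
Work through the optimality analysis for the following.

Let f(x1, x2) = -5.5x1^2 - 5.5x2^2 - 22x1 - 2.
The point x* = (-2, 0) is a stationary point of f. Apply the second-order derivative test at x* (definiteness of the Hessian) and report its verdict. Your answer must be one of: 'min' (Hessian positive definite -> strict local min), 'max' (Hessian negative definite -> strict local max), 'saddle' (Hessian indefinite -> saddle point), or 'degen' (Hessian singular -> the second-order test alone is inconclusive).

Compute the Hessian H = grad^2 f:
  H = [[-11, 0], [0, -11]]
Verify stationarity: grad f(x*) = H x* + g = (0, 0).
Eigenvalues of H: -11, -11.
Both eigenvalues < 0, so H is negative definite -> x* is a strict local max.

max


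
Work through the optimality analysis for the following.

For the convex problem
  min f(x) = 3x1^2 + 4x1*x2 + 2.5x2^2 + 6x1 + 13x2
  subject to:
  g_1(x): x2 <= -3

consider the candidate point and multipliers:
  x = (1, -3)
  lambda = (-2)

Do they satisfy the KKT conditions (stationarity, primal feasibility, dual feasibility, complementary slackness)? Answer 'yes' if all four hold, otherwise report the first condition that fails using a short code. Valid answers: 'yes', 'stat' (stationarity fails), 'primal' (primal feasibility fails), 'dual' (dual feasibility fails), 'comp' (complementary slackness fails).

Gradient of f: grad f(x) = Q x + c = (0, 2)
Constraint values g_i(x) = a_i^T x - b_i:
  g_1((1, -3)) = 0
Stationarity residual: grad f(x) + sum_i lambda_i a_i = (0, 0)
  -> stationarity OK
Primal feasibility (all g_i <= 0): OK
Dual feasibility (all lambda_i >= 0): FAILS
Complementary slackness (lambda_i * g_i(x) = 0 for all i): OK

Verdict: the first failing condition is dual_feasibility -> dual.

dual


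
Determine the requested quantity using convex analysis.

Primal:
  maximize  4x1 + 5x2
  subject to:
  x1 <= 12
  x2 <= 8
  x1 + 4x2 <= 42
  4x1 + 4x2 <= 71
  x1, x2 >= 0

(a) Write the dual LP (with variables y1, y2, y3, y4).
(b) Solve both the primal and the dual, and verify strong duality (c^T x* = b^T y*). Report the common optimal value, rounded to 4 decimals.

The standard primal-dual pair for 'max c^T x s.t. A x <= b, x >= 0' is:
  Dual:  min b^T y  s.t.  A^T y >= c,  y >= 0.

So the dual LP is:
  minimize  12y1 + 8y2 + 42y3 + 71y4
  subject to:
    y1 + y3 + 4y4 >= 4
    y2 + 4y3 + 4y4 >= 5
    y1, y2, y3, y4 >= 0

Solving the primal: x* = (9.75, 8).
  primal value c^T x* = 79.
Solving the dual: y* = (0, 1, 0, 1).
  dual value b^T y* = 79.
Strong duality: c^T x* = b^T y*. Confirmed.

79


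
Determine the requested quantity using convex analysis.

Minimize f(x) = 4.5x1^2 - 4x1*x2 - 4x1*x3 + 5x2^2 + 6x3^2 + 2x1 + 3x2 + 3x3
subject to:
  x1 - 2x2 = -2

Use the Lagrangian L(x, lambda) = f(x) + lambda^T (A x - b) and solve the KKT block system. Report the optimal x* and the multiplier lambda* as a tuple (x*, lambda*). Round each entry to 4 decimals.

Form the Lagrangian:
  L(x, lambda) = (1/2) x^T Q x + c^T x + lambda^T (A x - b)
Stationarity (grad_x L = 0): Q x + c + A^T lambda = 0.
Primal feasibility: A x = b.

This gives the KKT block system:
  [ Q   A^T ] [ x     ]   [-c ]
  [ A    0  ] [ lambda ] = [ b ]

Solving the linear system:
  x*      = (-0.8919, 0.5541, -0.5473)
  lambda* = (6.0541)
  f(x*)   = 5.1723

x* = (-0.8919, 0.5541, -0.5473), lambda* = (6.0541)


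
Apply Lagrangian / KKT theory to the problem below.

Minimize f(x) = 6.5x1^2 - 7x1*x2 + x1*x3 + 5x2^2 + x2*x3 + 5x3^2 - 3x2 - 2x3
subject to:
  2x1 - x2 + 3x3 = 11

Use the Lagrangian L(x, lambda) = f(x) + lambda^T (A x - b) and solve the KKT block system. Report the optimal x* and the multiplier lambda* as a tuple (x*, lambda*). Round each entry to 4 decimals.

Form the Lagrangian:
  L(x, lambda) = (1/2) x^T Q x + c^T x + lambda^T (A x - b)
Stationarity (grad_x L = 0): Q x + c + A^T lambda = 0.
Primal feasibility: A x = b.

This gives the KKT block system:
  [ Q   A^T ] [ x     ]   [-c ]
  [ A    0  ] [ lambda ] = [ b ]

Solving the linear system:
  x*      = (1.14, -0.1129, 2.8691)
  lambda* = (-9.2393)
  f(x*)   = 48.1163

x* = (1.14, -0.1129, 2.8691), lambda* = (-9.2393)


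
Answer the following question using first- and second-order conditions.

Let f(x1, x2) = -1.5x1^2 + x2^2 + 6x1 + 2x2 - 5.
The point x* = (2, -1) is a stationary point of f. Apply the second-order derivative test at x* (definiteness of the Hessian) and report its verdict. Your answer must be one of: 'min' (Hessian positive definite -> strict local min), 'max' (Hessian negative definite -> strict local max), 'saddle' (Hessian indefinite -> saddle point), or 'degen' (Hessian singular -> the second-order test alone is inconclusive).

Compute the Hessian H = grad^2 f:
  H = [[-3, 0], [0, 2]]
Verify stationarity: grad f(x*) = H x* + g = (0, 0).
Eigenvalues of H: -3, 2.
Eigenvalues have mixed signs, so H is indefinite -> x* is a saddle point.

saddle


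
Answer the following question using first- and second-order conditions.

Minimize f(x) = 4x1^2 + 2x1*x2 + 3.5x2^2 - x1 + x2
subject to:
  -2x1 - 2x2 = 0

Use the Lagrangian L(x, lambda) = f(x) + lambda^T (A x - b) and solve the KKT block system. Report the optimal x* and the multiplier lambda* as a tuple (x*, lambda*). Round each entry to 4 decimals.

Form the Lagrangian:
  L(x, lambda) = (1/2) x^T Q x + c^T x + lambda^T (A x - b)
Stationarity (grad_x L = 0): Q x + c + A^T lambda = 0.
Primal feasibility: A x = b.

This gives the KKT block system:
  [ Q   A^T ] [ x     ]   [-c ]
  [ A    0  ] [ lambda ] = [ b ]

Solving the linear system:
  x*      = (0.1818, -0.1818)
  lambda* = (0.0455)
  f(x*)   = -0.1818

x* = (0.1818, -0.1818), lambda* = (0.0455)


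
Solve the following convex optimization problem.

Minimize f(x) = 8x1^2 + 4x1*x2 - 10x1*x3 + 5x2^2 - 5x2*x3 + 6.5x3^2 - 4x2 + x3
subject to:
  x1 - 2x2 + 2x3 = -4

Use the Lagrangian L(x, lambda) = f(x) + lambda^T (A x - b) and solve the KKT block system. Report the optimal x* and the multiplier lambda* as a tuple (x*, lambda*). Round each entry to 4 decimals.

Form the Lagrangian:
  L(x, lambda) = (1/2) x^T Q x + c^T x + lambda^T (A x - b)
Stationarity (grad_x L = 0): Q x + c + A^T lambda = 0.
Primal feasibility: A x = b.

This gives the KKT block system:
  [ Q   A^T ] [ x     ]   [-c ]
  [ A    0  ] [ lambda ] = [ b ]

Solving the linear system:
  x*      = (-0.8296, 0.8234, -0.7618)
  lambda* = (2.3622)
  f(x*)   = 2.6967

x* = (-0.8296, 0.8234, -0.7618), lambda* = (2.3622)


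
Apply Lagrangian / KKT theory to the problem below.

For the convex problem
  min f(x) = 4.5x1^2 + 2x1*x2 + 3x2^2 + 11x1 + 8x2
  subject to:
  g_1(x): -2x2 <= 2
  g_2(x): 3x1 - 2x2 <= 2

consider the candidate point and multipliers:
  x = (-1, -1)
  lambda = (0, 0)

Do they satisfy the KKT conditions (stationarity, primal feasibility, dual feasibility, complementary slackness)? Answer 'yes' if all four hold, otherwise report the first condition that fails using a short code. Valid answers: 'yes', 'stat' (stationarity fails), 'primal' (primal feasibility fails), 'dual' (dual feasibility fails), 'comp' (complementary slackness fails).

Gradient of f: grad f(x) = Q x + c = (0, 0)
Constraint values g_i(x) = a_i^T x - b_i:
  g_1((-1, -1)) = 0
  g_2((-1, -1)) = -3
Stationarity residual: grad f(x) + sum_i lambda_i a_i = (0, 0)
  -> stationarity OK
Primal feasibility (all g_i <= 0): OK
Dual feasibility (all lambda_i >= 0): OK
Complementary slackness (lambda_i * g_i(x) = 0 for all i): OK

Verdict: yes, KKT holds.

yes


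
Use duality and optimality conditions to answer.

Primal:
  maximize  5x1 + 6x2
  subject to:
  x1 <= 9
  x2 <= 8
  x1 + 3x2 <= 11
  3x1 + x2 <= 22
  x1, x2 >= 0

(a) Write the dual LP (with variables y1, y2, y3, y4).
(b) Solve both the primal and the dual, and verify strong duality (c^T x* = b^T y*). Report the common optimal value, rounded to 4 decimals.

The standard primal-dual pair for 'max c^T x s.t. A x <= b, x >= 0' is:
  Dual:  min b^T y  s.t.  A^T y >= c,  y >= 0.

So the dual LP is:
  minimize  9y1 + 8y2 + 11y3 + 22y4
  subject to:
    y1 + y3 + 3y4 >= 5
    y2 + 3y3 + y4 >= 6
    y1, y2, y3, y4 >= 0

Solving the primal: x* = (6.875, 1.375).
  primal value c^T x* = 42.625.
Solving the dual: y* = (0, 0, 1.625, 1.125).
  dual value b^T y* = 42.625.
Strong duality: c^T x* = b^T y*. Confirmed.

42.625


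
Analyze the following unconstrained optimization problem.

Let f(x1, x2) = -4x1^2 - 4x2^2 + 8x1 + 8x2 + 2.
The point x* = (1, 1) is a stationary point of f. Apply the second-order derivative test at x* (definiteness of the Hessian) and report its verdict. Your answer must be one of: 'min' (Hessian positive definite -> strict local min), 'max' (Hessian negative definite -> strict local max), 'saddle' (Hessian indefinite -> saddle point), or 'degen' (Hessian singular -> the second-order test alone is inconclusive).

Compute the Hessian H = grad^2 f:
  H = [[-8, 0], [0, -8]]
Verify stationarity: grad f(x*) = H x* + g = (0, 0).
Eigenvalues of H: -8, -8.
Both eigenvalues < 0, so H is negative definite -> x* is a strict local max.

max


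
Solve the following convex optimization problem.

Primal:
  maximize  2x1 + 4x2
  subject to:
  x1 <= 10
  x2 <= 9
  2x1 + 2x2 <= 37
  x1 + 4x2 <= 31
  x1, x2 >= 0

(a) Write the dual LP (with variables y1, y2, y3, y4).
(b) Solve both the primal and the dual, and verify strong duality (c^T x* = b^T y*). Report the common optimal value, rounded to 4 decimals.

The standard primal-dual pair for 'max c^T x s.t. A x <= b, x >= 0' is:
  Dual:  min b^T y  s.t.  A^T y >= c,  y >= 0.

So the dual LP is:
  minimize  10y1 + 9y2 + 37y3 + 31y4
  subject to:
    y1 + 2y3 + y4 >= 2
    y2 + 2y3 + 4y4 >= 4
    y1, y2, y3, y4 >= 0

Solving the primal: x* = (10, 5.25).
  primal value c^T x* = 41.
Solving the dual: y* = (1, 0, 0, 1).
  dual value b^T y* = 41.
Strong duality: c^T x* = b^T y*. Confirmed.

41


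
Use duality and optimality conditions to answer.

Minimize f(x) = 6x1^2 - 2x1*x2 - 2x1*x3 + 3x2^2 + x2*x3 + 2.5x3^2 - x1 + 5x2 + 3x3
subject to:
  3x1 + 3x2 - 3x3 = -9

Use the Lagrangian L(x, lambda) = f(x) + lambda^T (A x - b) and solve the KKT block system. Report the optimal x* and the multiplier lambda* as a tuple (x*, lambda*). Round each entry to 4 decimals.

Form the Lagrangian:
  L(x, lambda) = (1/2) x^T Q x + c^T x + lambda^T (A x - b)
Stationarity (grad_x L = 0): Q x + c + A^T lambda = 0.
Primal feasibility: A x = b.

This gives the KKT block system:
  [ Q   A^T ] [ x     ]   [-c ]
  [ A    0  ] [ lambda ] = [ b ]

Solving the linear system:
  x*      = (-0.5515, -1.9152, 0.5333)
  lambda* = (1.6182)
  f(x*)   = 3.5697

x* = (-0.5515, -1.9152, 0.5333), lambda* = (1.6182)


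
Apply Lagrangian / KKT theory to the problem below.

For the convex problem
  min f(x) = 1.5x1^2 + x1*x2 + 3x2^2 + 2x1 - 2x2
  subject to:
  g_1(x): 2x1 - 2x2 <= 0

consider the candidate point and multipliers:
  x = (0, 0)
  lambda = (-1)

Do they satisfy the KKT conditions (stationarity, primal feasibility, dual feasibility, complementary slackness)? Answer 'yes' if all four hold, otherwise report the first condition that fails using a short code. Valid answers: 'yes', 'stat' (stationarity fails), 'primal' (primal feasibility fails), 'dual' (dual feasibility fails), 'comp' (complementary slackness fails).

Gradient of f: grad f(x) = Q x + c = (2, -2)
Constraint values g_i(x) = a_i^T x - b_i:
  g_1((0, 0)) = 0
Stationarity residual: grad f(x) + sum_i lambda_i a_i = (0, 0)
  -> stationarity OK
Primal feasibility (all g_i <= 0): OK
Dual feasibility (all lambda_i >= 0): FAILS
Complementary slackness (lambda_i * g_i(x) = 0 for all i): OK

Verdict: the first failing condition is dual_feasibility -> dual.

dual


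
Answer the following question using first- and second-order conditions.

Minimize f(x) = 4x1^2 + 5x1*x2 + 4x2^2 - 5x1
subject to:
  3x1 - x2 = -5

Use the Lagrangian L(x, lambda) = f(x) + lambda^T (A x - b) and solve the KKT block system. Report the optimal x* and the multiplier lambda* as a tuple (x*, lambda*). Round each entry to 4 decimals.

Form the Lagrangian:
  L(x, lambda) = (1/2) x^T Q x + c^T x + lambda^T (A x - b)
Stationarity (grad_x L = 0): Q x + c + A^T lambda = 0.
Primal feasibility: A x = b.

This gives the KKT block system:
  [ Q   A^T ] [ x     ]   [-c ]
  [ A    0  ] [ lambda ] = [ b ]

Solving the linear system:
  x*      = (-1.2727, 1.1818)
  lambda* = (3.0909)
  f(x*)   = 10.9091

x* = (-1.2727, 1.1818), lambda* = (3.0909)


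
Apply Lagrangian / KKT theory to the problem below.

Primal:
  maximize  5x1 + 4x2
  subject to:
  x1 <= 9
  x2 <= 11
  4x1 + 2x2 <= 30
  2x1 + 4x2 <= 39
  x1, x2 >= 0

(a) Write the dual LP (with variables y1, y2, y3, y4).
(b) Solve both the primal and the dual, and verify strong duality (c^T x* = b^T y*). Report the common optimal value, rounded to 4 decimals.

The standard primal-dual pair for 'max c^T x s.t. A x <= b, x >= 0' is:
  Dual:  min b^T y  s.t.  A^T y >= c,  y >= 0.

So the dual LP is:
  minimize  9y1 + 11y2 + 30y3 + 39y4
  subject to:
    y1 + 4y3 + 2y4 >= 5
    y2 + 2y3 + 4y4 >= 4
    y1, y2, y3, y4 >= 0

Solving the primal: x* = (3.5, 8).
  primal value c^T x* = 49.5.
Solving the dual: y* = (0, 0, 1, 0.5).
  dual value b^T y* = 49.5.
Strong duality: c^T x* = b^T y*. Confirmed.

49.5


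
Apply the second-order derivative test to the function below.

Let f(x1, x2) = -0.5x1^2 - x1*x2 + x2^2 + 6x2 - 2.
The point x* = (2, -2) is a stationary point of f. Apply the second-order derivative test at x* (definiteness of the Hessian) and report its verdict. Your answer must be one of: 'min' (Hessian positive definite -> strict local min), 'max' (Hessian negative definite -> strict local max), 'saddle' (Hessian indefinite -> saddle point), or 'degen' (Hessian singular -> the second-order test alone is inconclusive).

Compute the Hessian H = grad^2 f:
  H = [[-1, -1], [-1, 2]]
Verify stationarity: grad f(x*) = H x* + g = (0, 0).
Eigenvalues of H: -1.3028, 2.3028.
Eigenvalues have mixed signs, so H is indefinite -> x* is a saddle point.

saddle


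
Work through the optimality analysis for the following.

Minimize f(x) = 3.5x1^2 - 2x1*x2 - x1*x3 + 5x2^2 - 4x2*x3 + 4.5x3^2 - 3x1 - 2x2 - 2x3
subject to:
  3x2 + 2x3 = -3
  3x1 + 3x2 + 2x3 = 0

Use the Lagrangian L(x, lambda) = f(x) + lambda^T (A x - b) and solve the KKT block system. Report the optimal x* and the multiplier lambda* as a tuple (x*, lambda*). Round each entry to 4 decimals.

Form the Lagrangian:
  L(x, lambda) = (1/2) x^T Q x + c^T x + lambda^T (A x - b)
Stationarity (grad_x L = 0): Q x + c + A^T lambda = 0.
Primal feasibility: A x = b.

This gives the KKT block system:
  [ Q   A^T ] [ x     ]   [-c ]
  [ A    0  ] [ lambda ] = [ b ]

Solving the linear system:
  x*      = (1, -0.6331, -0.5503)
  lambda* = (4.6489, -1.9389)
  f(x*)   = 6.6568

x* = (1, -0.6331, -0.5503), lambda* = (4.6489, -1.9389)


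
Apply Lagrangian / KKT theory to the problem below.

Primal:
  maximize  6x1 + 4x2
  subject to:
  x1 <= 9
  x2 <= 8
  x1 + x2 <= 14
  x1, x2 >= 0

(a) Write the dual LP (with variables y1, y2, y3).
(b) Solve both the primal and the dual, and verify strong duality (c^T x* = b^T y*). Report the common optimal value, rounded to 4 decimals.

The standard primal-dual pair for 'max c^T x s.t. A x <= b, x >= 0' is:
  Dual:  min b^T y  s.t.  A^T y >= c,  y >= 0.

So the dual LP is:
  minimize  9y1 + 8y2 + 14y3
  subject to:
    y1 + y3 >= 6
    y2 + y3 >= 4
    y1, y2, y3 >= 0

Solving the primal: x* = (9, 5).
  primal value c^T x* = 74.
Solving the dual: y* = (2, 0, 4).
  dual value b^T y* = 74.
Strong duality: c^T x* = b^T y*. Confirmed.

74


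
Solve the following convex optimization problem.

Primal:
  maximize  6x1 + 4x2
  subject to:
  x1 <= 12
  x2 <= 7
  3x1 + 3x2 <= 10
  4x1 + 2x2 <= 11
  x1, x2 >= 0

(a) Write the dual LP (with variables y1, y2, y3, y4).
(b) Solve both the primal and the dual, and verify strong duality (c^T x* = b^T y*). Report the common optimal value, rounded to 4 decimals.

The standard primal-dual pair for 'max c^T x s.t. A x <= b, x >= 0' is:
  Dual:  min b^T y  s.t.  A^T y >= c,  y >= 0.

So the dual LP is:
  minimize  12y1 + 7y2 + 10y3 + 11y4
  subject to:
    y1 + 3y3 + 4y4 >= 6
    y2 + 3y3 + 2y4 >= 4
    y1, y2, y3, y4 >= 0

Solving the primal: x* = (2.1667, 1.1667).
  primal value c^T x* = 17.6667.
Solving the dual: y* = (0, 0, 0.6667, 1).
  dual value b^T y* = 17.6667.
Strong duality: c^T x* = b^T y*. Confirmed.

17.6667


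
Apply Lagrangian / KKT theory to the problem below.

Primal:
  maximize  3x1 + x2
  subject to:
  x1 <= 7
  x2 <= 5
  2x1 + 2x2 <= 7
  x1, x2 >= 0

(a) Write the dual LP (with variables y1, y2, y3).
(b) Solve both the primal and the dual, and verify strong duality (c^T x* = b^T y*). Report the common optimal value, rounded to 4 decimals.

The standard primal-dual pair for 'max c^T x s.t. A x <= b, x >= 0' is:
  Dual:  min b^T y  s.t.  A^T y >= c,  y >= 0.

So the dual LP is:
  minimize  7y1 + 5y2 + 7y3
  subject to:
    y1 + 2y3 >= 3
    y2 + 2y3 >= 1
    y1, y2, y3 >= 0

Solving the primal: x* = (3.5, 0).
  primal value c^T x* = 10.5.
Solving the dual: y* = (0, 0, 1.5).
  dual value b^T y* = 10.5.
Strong duality: c^T x* = b^T y*. Confirmed.

10.5


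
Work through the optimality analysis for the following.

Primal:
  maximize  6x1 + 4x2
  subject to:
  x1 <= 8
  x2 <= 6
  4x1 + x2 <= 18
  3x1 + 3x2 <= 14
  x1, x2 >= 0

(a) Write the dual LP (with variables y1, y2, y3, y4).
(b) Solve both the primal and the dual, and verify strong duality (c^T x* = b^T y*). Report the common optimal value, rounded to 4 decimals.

The standard primal-dual pair for 'max c^T x s.t. A x <= b, x >= 0' is:
  Dual:  min b^T y  s.t.  A^T y >= c,  y >= 0.

So the dual LP is:
  minimize  8y1 + 6y2 + 18y3 + 14y4
  subject to:
    y1 + 4y3 + 3y4 >= 6
    y2 + y3 + 3y4 >= 4
    y1, y2, y3, y4 >= 0

Solving the primal: x* = (4.4444, 0.2222).
  primal value c^T x* = 27.5556.
Solving the dual: y* = (0, 0, 0.6667, 1.1111).
  dual value b^T y* = 27.5556.
Strong duality: c^T x* = b^T y*. Confirmed.

27.5556


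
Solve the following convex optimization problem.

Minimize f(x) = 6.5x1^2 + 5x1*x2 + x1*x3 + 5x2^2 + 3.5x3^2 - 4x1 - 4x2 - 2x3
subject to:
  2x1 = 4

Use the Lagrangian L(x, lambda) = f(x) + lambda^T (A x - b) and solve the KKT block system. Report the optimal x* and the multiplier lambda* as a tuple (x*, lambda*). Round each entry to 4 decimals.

Form the Lagrangian:
  L(x, lambda) = (1/2) x^T Q x + c^T x + lambda^T (A x - b)
Stationarity (grad_x L = 0): Q x + c + A^T lambda = 0.
Primal feasibility: A x = b.

This gives the KKT block system:
  [ Q   A^T ] [ x     ]   [-c ]
  [ A    0  ] [ lambda ] = [ b ]

Solving the linear system:
  x*      = (2, -0.6, 0)
  lambda* = (-9.5)
  f(x*)   = 16.2

x* = (2, -0.6, 0), lambda* = (-9.5)


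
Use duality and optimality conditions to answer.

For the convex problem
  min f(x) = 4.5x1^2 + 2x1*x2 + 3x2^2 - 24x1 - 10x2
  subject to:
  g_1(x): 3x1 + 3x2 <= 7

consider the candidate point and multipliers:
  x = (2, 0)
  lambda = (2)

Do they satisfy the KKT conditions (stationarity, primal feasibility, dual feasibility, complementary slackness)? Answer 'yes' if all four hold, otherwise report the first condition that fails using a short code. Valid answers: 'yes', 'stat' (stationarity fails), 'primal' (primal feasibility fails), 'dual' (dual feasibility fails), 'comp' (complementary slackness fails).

Gradient of f: grad f(x) = Q x + c = (-6, -6)
Constraint values g_i(x) = a_i^T x - b_i:
  g_1((2, 0)) = -1
Stationarity residual: grad f(x) + sum_i lambda_i a_i = (0, 0)
  -> stationarity OK
Primal feasibility (all g_i <= 0): OK
Dual feasibility (all lambda_i >= 0): OK
Complementary slackness (lambda_i * g_i(x) = 0 for all i): FAILS

Verdict: the first failing condition is complementary_slackness -> comp.

comp


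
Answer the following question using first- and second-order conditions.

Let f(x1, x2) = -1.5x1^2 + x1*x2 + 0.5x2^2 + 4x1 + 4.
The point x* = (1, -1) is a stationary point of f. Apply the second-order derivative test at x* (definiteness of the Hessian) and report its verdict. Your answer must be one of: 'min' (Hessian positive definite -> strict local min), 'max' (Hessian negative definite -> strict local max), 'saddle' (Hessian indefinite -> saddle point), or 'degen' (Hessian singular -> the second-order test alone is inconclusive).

Compute the Hessian H = grad^2 f:
  H = [[-3, 1], [1, 1]]
Verify stationarity: grad f(x*) = H x* + g = (0, 0).
Eigenvalues of H: -3.2361, 1.2361.
Eigenvalues have mixed signs, so H is indefinite -> x* is a saddle point.

saddle


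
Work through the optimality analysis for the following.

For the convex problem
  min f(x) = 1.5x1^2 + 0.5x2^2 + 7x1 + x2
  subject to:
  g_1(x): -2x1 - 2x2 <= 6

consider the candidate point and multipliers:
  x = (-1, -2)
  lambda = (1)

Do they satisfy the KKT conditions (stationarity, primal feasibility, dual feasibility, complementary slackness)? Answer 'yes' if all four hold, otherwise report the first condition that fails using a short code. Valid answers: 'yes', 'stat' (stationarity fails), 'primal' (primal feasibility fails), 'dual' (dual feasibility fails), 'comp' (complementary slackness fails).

Gradient of f: grad f(x) = Q x + c = (4, -1)
Constraint values g_i(x) = a_i^T x - b_i:
  g_1((-1, -2)) = 0
Stationarity residual: grad f(x) + sum_i lambda_i a_i = (2, -3)
  -> stationarity FAILS
Primal feasibility (all g_i <= 0): OK
Dual feasibility (all lambda_i >= 0): OK
Complementary slackness (lambda_i * g_i(x) = 0 for all i): OK

Verdict: the first failing condition is stationarity -> stat.

stat


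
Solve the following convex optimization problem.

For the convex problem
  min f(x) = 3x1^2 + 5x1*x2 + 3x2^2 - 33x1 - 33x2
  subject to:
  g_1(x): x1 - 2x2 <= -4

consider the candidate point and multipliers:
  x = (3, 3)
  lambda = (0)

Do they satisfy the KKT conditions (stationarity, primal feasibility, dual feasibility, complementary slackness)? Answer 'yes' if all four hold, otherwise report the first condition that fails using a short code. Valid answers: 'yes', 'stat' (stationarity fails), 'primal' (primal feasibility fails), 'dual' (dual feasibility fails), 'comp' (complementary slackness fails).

Gradient of f: grad f(x) = Q x + c = (0, 0)
Constraint values g_i(x) = a_i^T x - b_i:
  g_1((3, 3)) = 1
Stationarity residual: grad f(x) + sum_i lambda_i a_i = (0, 0)
  -> stationarity OK
Primal feasibility (all g_i <= 0): FAILS
Dual feasibility (all lambda_i >= 0): OK
Complementary slackness (lambda_i * g_i(x) = 0 for all i): OK

Verdict: the first failing condition is primal_feasibility -> primal.

primal


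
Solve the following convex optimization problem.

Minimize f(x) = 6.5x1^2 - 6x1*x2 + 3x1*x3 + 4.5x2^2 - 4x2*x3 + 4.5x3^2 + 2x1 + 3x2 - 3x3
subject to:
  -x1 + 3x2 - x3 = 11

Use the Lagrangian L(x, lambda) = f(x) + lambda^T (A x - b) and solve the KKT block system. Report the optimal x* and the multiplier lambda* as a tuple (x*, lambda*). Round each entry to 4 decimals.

Form the Lagrangian:
  L(x, lambda) = (1/2) x^T Q x + c^T x + lambda^T (A x - b)
Stationarity (grad_x L = 0): Q x + c + A^T lambda = 0.
Primal feasibility: A x = b.

This gives the KKT block system:
  [ Q   A^T ] [ x     ]   [-c ]
  [ A    0  ] [ lambda ] = [ b ]

Solving the linear system:
  x*      = (0.753, 4.1524, 0.7043)
  lambda* = (-11.0122)
  f(x*)   = 66.4924

x* = (0.753, 4.1524, 0.7043), lambda* = (-11.0122)


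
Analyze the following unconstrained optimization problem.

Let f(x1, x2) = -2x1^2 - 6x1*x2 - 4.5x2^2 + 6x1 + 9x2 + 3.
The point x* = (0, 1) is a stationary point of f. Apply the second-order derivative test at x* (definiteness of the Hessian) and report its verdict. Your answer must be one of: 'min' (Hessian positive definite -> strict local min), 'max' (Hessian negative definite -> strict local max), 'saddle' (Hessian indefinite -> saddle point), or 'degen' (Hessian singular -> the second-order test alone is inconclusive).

Compute the Hessian H = grad^2 f:
  H = [[-4, -6], [-6, -9]]
Verify stationarity: grad f(x*) = H x* + g = (0, 0).
Eigenvalues of H: -13, 0.
H has a zero eigenvalue (singular; negative semidefinite but not definite), so H is neither positive definite, negative definite, nor indefinite. The second-order test alone is inconclusive -> degen.
(Indeed, f is constant along the null direction of H through x*, so x* is not a strict local extremum.)

degen


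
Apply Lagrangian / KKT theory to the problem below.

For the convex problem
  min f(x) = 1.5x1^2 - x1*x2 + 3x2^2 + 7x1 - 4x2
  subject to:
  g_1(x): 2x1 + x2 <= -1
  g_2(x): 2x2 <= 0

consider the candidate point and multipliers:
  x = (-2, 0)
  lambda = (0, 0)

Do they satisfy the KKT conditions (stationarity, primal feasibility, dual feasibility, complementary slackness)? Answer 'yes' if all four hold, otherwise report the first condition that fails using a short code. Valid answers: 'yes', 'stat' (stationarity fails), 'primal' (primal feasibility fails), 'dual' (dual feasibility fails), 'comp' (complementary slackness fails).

Gradient of f: grad f(x) = Q x + c = (1, -2)
Constraint values g_i(x) = a_i^T x - b_i:
  g_1((-2, 0)) = -3
  g_2((-2, 0)) = 0
Stationarity residual: grad f(x) + sum_i lambda_i a_i = (1, -2)
  -> stationarity FAILS
Primal feasibility (all g_i <= 0): OK
Dual feasibility (all lambda_i >= 0): OK
Complementary slackness (lambda_i * g_i(x) = 0 for all i): OK

Verdict: the first failing condition is stationarity -> stat.

stat


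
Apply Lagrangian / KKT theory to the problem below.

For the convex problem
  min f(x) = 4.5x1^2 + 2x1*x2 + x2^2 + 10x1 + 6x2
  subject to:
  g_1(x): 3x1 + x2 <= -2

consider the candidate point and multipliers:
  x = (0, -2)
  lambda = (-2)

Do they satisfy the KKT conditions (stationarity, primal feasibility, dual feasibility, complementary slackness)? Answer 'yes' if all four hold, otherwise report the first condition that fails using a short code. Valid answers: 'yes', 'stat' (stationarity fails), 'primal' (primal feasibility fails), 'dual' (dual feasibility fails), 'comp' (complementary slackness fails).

Gradient of f: grad f(x) = Q x + c = (6, 2)
Constraint values g_i(x) = a_i^T x - b_i:
  g_1((0, -2)) = 0
Stationarity residual: grad f(x) + sum_i lambda_i a_i = (0, 0)
  -> stationarity OK
Primal feasibility (all g_i <= 0): OK
Dual feasibility (all lambda_i >= 0): FAILS
Complementary slackness (lambda_i * g_i(x) = 0 for all i): OK

Verdict: the first failing condition is dual_feasibility -> dual.

dual


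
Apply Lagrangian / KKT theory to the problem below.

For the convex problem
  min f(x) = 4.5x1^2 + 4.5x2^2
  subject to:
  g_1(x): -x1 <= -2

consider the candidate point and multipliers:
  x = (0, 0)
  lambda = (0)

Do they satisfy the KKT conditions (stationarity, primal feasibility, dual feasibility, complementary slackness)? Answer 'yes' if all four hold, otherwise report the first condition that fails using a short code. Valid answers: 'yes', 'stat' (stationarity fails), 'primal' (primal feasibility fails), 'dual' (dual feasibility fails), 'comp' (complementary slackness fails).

Gradient of f: grad f(x) = Q x + c = (0, 0)
Constraint values g_i(x) = a_i^T x - b_i:
  g_1((0, 0)) = 2
Stationarity residual: grad f(x) + sum_i lambda_i a_i = (0, 0)
  -> stationarity OK
Primal feasibility (all g_i <= 0): FAILS
Dual feasibility (all lambda_i >= 0): OK
Complementary slackness (lambda_i * g_i(x) = 0 for all i): OK

Verdict: the first failing condition is primal_feasibility -> primal.

primal


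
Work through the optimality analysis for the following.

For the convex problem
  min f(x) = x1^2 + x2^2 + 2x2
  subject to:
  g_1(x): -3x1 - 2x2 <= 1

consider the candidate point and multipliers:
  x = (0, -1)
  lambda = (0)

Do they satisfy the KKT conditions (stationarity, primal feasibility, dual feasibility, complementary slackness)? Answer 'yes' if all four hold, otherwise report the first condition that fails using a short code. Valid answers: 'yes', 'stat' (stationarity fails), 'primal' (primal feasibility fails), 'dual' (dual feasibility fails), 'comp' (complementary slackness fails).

Gradient of f: grad f(x) = Q x + c = (0, 0)
Constraint values g_i(x) = a_i^T x - b_i:
  g_1((0, -1)) = 1
Stationarity residual: grad f(x) + sum_i lambda_i a_i = (0, 0)
  -> stationarity OK
Primal feasibility (all g_i <= 0): FAILS
Dual feasibility (all lambda_i >= 0): OK
Complementary slackness (lambda_i * g_i(x) = 0 for all i): OK

Verdict: the first failing condition is primal_feasibility -> primal.

primal


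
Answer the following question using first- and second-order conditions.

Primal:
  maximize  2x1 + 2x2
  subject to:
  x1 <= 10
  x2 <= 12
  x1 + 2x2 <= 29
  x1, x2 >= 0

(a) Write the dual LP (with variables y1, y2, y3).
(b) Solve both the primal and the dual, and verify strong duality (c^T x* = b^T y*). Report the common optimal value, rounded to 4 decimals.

The standard primal-dual pair for 'max c^T x s.t. A x <= b, x >= 0' is:
  Dual:  min b^T y  s.t.  A^T y >= c,  y >= 0.

So the dual LP is:
  minimize  10y1 + 12y2 + 29y3
  subject to:
    y1 + y3 >= 2
    y2 + 2y3 >= 2
    y1, y2, y3 >= 0

Solving the primal: x* = (10, 9.5).
  primal value c^T x* = 39.
Solving the dual: y* = (1, 0, 1).
  dual value b^T y* = 39.
Strong duality: c^T x* = b^T y*. Confirmed.

39


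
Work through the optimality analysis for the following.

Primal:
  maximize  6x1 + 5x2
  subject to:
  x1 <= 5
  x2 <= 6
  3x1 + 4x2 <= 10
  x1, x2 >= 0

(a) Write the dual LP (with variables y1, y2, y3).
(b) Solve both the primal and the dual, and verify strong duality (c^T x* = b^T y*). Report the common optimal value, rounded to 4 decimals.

The standard primal-dual pair for 'max c^T x s.t. A x <= b, x >= 0' is:
  Dual:  min b^T y  s.t.  A^T y >= c,  y >= 0.

So the dual LP is:
  minimize  5y1 + 6y2 + 10y3
  subject to:
    y1 + 3y3 >= 6
    y2 + 4y3 >= 5
    y1, y2, y3 >= 0

Solving the primal: x* = (3.3333, 0).
  primal value c^T x* = 20.
Solving the dual: y* = (0, 0, 2).
  dual value b^T y* = 20.
Strong duality: c^T x* = b^T y*. Confirmed.

20


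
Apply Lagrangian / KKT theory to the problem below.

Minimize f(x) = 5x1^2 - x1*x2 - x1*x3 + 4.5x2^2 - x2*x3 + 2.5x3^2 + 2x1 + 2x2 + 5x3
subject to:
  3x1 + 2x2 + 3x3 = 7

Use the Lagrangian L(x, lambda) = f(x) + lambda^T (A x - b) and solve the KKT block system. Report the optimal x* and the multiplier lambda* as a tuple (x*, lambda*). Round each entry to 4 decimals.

Form the Lagrangian:
  L(x, lambda) = (1/2) x^T Q x + c^T x + lambda^T (A x - b)
Stationarity (grad_x L = 0): Q x + c + A^T lambda = 0.
Primal feasibility: A x = b.

This gives the KKT block system:
  [ Q   A^T ] [ x     ]   [-c ]
  [ A    0  ] [ lambda ] = [ b ]

Solving the linear system:
  x*      = (0.8492, 0.641, 1.0568)
  lambda* = (-2.9313)
  f(x*)   = 14.392

x* = (0.8492, 0.641, 1.0568), lambda* = (-2.9313)


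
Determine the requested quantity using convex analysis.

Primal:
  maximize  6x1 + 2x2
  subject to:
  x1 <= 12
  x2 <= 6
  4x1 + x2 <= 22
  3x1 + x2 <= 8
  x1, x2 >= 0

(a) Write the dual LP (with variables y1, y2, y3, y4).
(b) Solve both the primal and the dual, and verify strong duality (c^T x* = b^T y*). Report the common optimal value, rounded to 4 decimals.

The standard primal-dual pair for 'max c^T x s.t. A x <= b, x >= 0' is:
  Dual:  min b^T y  s.t.  A^T y >= c,  y >= 0.

So the dual LP is:
  minimize  12y1 + 6y2 + 22y3 + 8y4
  subject to:
    y1 + 4y3 + 3y4 >= 6
    y2 + y3 + y4 >= 2
    y1, y2, y3, y4 >= 0

Solving the primal: x* = (2.6667, 0).
  primal value c^T x* = 16.
Solving the dual: y* = (0, 0, 0, 2).
  dual value b^T y* = 16.
Strong duality: c^T x* = b^T y*. Confirmed.

16


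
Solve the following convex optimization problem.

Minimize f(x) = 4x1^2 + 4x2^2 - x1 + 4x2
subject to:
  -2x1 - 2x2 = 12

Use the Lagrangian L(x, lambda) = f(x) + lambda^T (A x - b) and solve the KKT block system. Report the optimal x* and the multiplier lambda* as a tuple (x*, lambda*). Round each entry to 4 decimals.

Form the Lagrangian:
  L(x, lambda) = (1/2) x^T Q x + c^T x + lambda^T (A x - b)
Stationarity (grad_x L = 0): Q x + c + A^T lambda = 0.
Primal feasibility: A x = b.

This gives the KKT block system:
  [ Q   A^T ] [ x     ]   [-c ]
  [ A    0  ] [ lambda ] = [ b ]

Solving the linear system:
  x*      = (-2.6875, -3.3125)
  lambda* = (-11.25)
  f(x*)   = 62.2188

x* = (-2.6875, -3.3125), lambda* = (-11.25)


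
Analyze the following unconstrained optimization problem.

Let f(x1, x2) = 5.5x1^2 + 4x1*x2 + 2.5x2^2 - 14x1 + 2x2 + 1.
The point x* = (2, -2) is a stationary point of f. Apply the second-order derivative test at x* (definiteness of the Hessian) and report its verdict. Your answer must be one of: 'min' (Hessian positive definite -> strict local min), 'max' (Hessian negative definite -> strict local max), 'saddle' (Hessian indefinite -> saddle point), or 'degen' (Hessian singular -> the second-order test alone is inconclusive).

Compute the Hessian H = grad^2 f:
  H = [[11, 4], [4, 5]]
Verify stationarity: grad f(x*) = H x* + g = (0, 0).
Eigenvalues of H: 3, 13.
Both eigenvalues > 0, so H is positive definite -> x* is a strict local min.

min


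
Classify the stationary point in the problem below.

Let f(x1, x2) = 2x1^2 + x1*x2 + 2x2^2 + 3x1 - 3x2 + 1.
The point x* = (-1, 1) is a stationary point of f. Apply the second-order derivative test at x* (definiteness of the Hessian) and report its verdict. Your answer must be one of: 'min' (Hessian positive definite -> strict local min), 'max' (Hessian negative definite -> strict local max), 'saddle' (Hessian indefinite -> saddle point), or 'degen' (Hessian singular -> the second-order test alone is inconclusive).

Compute the Hessian H = grad^2 f:
  H = [[4, 1], [1, 4]]
Verify stationarity: grad f(x*) = H x* + g = (0, 0).
Eigenvalues of H: 3, 5.
Both eigenvalues > 0, so H is positive definite -> x* is a strict local min.

min


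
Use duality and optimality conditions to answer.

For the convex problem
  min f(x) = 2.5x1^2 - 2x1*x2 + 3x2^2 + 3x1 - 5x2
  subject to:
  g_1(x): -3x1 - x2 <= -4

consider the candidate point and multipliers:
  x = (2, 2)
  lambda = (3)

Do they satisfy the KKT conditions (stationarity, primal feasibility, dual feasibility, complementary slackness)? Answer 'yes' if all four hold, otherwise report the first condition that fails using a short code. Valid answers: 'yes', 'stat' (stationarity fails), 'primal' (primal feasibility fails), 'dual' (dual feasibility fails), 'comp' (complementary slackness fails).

Gradient of f: grad f(x) = Q x + c = (9, 3)
Constraint values g_i(x) = a_i^T x - b_i:
  g_1((2, 2)) = -4
Stationarity residual: grad f(x) + sum_i lambda_i a_i = (0, 0)
  -> stationarity OK
Primal feasibility (all g_i <= 0): OK
Dual feasibility (all lambda_i >= 0): OK
Complementary slackness (lambda_i * g_i(x) = 0 for all i): FAILS

Verdict: the first failing condition is complementary_slackness -> comp.

comp
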